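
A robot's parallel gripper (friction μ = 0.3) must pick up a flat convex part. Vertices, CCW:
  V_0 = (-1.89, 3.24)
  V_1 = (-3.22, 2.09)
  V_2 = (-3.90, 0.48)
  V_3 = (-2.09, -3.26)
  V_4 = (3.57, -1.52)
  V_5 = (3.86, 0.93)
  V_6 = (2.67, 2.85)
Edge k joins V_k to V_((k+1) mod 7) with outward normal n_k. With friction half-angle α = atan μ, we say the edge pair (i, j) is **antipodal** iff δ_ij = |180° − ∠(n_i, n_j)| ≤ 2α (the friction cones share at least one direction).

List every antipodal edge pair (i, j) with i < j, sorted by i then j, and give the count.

α = atan 0.3 = 16.70°;  2α = 33.40°
n_0 = (-0.6541, +0.7564)
n_1 = (-0.9212, +0.3891)
n_2 = (-0.9001, -0.4356)
n_3 = (+0.2938, -0.9559)
n_4 = (+0.9931, -0.1175)
n_5 = (+0.8500, +0.5268)
n_6 = (+0.0852, +0.9964)
  (0,1): δ = 153.75°  ·
  (0,2): δ = 105.02°  ·
  (0,3): δ = 23.76°  ✓
  (0,4): δ = 42.40°  ·
  (0,5): δ = 80.94°  ·
  (0,6): δ = 134.26°  ·
  (1,2): δ = 131.28°  ·
  (1,3): δ = 50.01°  ·
  (1,4): δ = 16.15°  ✓
  (1,5): δ = 54.69°  ·
  (1,6): δ = 108.01°  ·
  (2,3): δ = 98.74°  ·
  (2,4): δ = 32.58°  ✓
  (2,5): δ = 5.97°  ✓
  (2,6): δ = 59.29°  ·
  (3,4): δ = 113.84°  ·
  (3,5): δ = 75.30°  ·
  (3,6): δ = 21.98°  ✓
  (4,5): δ = 141.46°  ·
  (4,6): δ = 88.14°  ·
  (5,6): δ = 126.68°  ·
antipodal pairs: 5

count = 5; pairs: (0,3), (1,4), (2,4), (2,5), (3,6)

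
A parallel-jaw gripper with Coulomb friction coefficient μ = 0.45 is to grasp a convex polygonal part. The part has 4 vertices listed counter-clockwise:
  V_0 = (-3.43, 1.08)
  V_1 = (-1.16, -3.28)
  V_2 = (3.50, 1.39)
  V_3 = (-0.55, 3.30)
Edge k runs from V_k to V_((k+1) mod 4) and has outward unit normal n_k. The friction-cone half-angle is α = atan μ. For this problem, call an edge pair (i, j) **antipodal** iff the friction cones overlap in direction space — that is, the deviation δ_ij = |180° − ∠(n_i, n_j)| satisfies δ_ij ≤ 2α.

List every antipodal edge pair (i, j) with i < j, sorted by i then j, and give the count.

α = atan 0.45 = 24.23°;  2α = 48.46°
n_0 = (-0.8870, -0.4618)
n_1 = (+0.7079, -0.7063)
n_2 = (+0.4265, +0.9045)
n_3 = (-0.6105, +0.7920)
  (0,1): δ = 72.44°  ·
  (0,2): δ = 37.25°  ✓
  (0,3): δ = 100.12°  ·
  (1,2): δ = 70.31°  ·
  (1,3): δ = 7.44°  ✓
  (2,3): δ = 117.12°  ·
antipodal pairs: 2

count = 2; pairs: (0,2), (1,3)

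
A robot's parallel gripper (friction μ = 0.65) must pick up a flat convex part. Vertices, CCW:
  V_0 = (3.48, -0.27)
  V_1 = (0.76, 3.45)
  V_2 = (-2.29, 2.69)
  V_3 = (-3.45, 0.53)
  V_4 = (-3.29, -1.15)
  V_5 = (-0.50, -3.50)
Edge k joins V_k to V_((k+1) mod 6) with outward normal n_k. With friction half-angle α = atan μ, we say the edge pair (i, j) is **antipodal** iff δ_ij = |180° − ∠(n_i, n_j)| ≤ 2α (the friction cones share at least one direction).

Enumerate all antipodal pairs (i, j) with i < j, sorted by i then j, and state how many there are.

α = atan 0.65 = 33.02°;  2α = 66.05°
n_0 = (+0.8072, +0.5902)
n_1 = (-0.2418, +0.9703)
n_2 = (-0.8810, +0.4731)
n_3 = (-0.9955, -0.0948)
n_4 = (-0.6442, -0.7648)
n_5 = (+0.6302, -0.7765)
  (0,1): δ = 112.18°  ·
  (0,2): δ = 64.41°  ✓
  (0,3): δ = 30.73°  ✓
  (0,4): δ = 13.72°  ✓
  (0,5): δ = 92.89°  ·
  (1,2): δ = 132.23°  ·
  (1,3): δ = 98.55°  ·
  (1,4): δ = 54.10°  ✓
  (1,5): δ = 25.07°  ✓
  (2,3): δ = 146.32°  ·
  (2,4): δ = 101.87°  ·
  (2,5): δ = 22.70°  ✓
  (3,4): δ = 135.55°  ·
  (3,5): δ = 56.38°  ✓
  (4,5): δ = 100.83°  ·
antipodal pairs: 7

count = 7; pairs: (0,2), (0,3), (0,4), (1,4), (1,5), (2,5), (3,5)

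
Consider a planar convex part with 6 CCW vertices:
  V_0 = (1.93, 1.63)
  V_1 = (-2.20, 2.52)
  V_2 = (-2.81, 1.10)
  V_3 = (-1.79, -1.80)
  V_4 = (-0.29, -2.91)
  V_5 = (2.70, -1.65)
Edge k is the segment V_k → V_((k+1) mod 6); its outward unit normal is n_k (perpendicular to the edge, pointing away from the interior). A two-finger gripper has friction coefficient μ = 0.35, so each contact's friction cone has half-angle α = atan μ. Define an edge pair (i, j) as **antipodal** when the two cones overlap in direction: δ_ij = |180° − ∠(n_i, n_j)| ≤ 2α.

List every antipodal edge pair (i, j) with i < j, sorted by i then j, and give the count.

α = atan 0.35 = 19.29°;  2α = 38.58°
n_0 = (+0.2107, +0.9776)
n_1 = (-0.9188, +0.3947)
n_2 = (-0.9434, -0.3318)
n_3 = (-0.5948, -0.8038)
n_4 = (+0.3883, -0.9215)
n_5 = (+0.9735, +0.2285)
  (0,1): δ = 101.09°  ·
  (0,2): δ = 58.46°  ·
  (0,3): δ = 24.34°  ✓
  (0,4): δ = 35.01°  ✓
  (0,5): δ = 115.37°  ·
  (1,2): δ = 137.37°  ·
  (1,3): δ = 103.25°  ·
  (1,4): δ = 43.90°  ·
  (1,5): δ = 36.46°  ✓
  (2,3): δ = 145.88°  ·
  (2,4): δ = 86.53°  ·
  (2,5): δ = 6.17°  ✓
  (3,4): δ = 120.65°  ·
  (3,5): δ = 40.29°  ·
  (4,5): δ = 99.64°  ·
antipodal pairs: 4

count = 4; pairs: (0,3), (0,4), (1,5), (2,5)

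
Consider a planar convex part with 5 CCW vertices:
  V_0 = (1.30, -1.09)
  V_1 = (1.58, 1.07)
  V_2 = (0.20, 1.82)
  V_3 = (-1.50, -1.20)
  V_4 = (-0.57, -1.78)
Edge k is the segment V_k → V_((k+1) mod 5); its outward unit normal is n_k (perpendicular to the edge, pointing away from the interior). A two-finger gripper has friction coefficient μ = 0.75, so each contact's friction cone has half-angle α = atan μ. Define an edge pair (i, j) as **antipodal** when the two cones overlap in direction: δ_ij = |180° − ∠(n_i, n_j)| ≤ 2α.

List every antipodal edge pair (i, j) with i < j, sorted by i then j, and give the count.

α = atan 0.75 = 36.87°;  2α = 73.74°
n_0 = (+0.9917, -0.1286)
n_1 = (+0.4775, +0.8786)
n_2 = (-0.8714, +0.4905)
n_3 = (-0.5292, -0.8485)
n_4 = (+0.3462, -0.9382)
  (0,1): δ = 111.14°  ·
  (0,2): δ = 21.99°  ✓
  (0,3): δ = 65.44°  ✓
  (0,4): δ = 117.64°  ·
  (1,2): δ = 90.85°  ·
  (1,3): δ = 3.43°  ✓
  (1,4): δ = 48.78°  ✓
  (2,3): δ = 92.57°  ·
  (2,4): δ = 40.37°  ✓
  (3,4): δ = 127.80°  ·
antipodal pairs: 5

count = 5; pairs: (0,2), (0,3), (1,3), (1,4), (2,4)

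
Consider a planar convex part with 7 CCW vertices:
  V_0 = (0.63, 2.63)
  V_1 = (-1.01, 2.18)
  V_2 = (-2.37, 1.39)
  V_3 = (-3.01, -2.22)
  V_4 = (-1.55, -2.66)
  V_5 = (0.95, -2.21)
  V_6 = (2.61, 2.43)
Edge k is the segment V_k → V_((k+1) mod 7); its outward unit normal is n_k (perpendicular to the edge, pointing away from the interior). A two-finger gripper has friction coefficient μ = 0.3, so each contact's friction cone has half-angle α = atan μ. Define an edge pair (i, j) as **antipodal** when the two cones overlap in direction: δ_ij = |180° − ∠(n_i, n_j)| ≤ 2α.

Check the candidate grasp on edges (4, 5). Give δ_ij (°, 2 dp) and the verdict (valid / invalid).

α = atan 0.3 = 16.70°;  2α = 33.40°
edge 4: e_4 = (+2.50, +0.45);  n_4 = (+0.1772, -0.9842)
edge 5: e_5 = (+1.66, +4.64);  n_5 = (+0.9416, -0.3369)
∠(n_4, n_5) = 60.11°
δ = |180° − 60.11°| = 119.89°
119.89° > 2α = 33.40°  →  invalid

δ = 119.89°, invalid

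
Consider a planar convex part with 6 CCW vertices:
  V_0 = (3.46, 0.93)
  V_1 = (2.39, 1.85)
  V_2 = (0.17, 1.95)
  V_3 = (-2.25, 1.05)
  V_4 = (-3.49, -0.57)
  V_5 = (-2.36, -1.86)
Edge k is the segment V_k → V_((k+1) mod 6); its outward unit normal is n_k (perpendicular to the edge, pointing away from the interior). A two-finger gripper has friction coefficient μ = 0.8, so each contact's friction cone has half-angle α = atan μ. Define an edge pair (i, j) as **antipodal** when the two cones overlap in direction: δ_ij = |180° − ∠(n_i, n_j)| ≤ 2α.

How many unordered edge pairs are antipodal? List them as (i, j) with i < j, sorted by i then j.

α = atan 0.8 = 38.66°;  2α = 77.32°
n_0 = (+0.6520, +0.7583)
n_1 = (+0.0450, +0.9990)
n_2 = (-0.3486, +0.9373)
n_3 = (-0.7941, +0.6078)
n_4 = (-0.7522, -0.6589)
n_5 = (+0.4323, -0.9017)
  (0,1): δ = 141.89°  ·
  (0,2): δ = 118.91°  ·
  (0,3): δ = 86.74°  ·
  (0,4): δ = 8.09°  ✓
  (0,5): δ = 66.30°  ✓
  (1,2): δ = 157.02°  ·
  (1,3): δ = 124.85°  ·
  (1,4): δ = 46.20°  ✓
  (1,5): δ = 28.19°  ✓
  (2,3): δ = 147.83°  ·
  (2,4): δ = 69.18°  ✓
  (2,5): δ = 5.21°  ✓
  (3,4): δ = 101.35°  ·
  (3,5): δ = 26.96°  ✓
  (4,5): δ = 105.61°  ·
antipodal pairs: 7

count = 7; pairs: (0,4), (0,5), (1,4), (1,5), (2,4), (2,5), (3,5)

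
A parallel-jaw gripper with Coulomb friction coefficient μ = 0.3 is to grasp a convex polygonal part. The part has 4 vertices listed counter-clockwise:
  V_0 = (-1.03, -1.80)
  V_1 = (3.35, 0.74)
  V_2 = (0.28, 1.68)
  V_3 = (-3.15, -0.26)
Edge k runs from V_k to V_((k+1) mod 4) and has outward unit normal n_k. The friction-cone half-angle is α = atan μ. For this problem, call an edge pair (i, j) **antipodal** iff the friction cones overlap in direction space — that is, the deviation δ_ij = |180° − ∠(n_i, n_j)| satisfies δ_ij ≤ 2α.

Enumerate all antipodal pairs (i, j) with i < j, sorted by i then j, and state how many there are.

count = 2; pairs: (0,2), (1,3)

α = atan 0.3 = 16.70°;  2α = 33.40°
n_0 = (+0.5017, -0.8651)
n_1 = (+0.2928, +0.9562)
n_2 = (-0.4923, +0.8704)
n_3 = (-0.5877, -0.8091)
  (0,1): δ = 47.13°  ·
  (0,2): δ = 0.62°  ✓
  (0,3): δ = 113.89°  ·
  (1,2): δ = 133.48°  ·
  (1,3): δ = 18.97°  ✓
  (2,3): δ = 65.49°  ·
antipodal pairs: 2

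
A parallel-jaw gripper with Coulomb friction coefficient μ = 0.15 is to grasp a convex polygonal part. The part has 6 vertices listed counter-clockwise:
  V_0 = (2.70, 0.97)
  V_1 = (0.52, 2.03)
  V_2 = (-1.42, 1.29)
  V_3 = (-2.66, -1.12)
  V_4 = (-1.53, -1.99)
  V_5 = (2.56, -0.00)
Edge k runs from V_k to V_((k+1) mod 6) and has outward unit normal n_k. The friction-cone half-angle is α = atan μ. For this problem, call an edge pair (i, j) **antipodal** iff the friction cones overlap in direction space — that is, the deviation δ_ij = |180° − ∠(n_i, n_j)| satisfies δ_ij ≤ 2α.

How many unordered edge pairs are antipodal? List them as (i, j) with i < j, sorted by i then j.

α = atan 0.15 = 8.53°;  2α = 17.06°
n_0 = (+0.4373, +0.8993)
n_1 = (-0.3564, +0.9343)
n_2 = (-0.8892, +0.4575)
n_3 = (-0.6100, -0.7924)
n_4 = (+0.4375, -0.8992)
n_5 = (+0.9897, -0.1428)
  (0,1): δ = 133.19°  ·
  (0,2): δ = 91.30°  ·
  (0,3): δ = 11.66°  ✓
  (0,4): δ = 51.88°  ·
  (0,5): δ = 107.72°  ·
  (1,2): δ = 138.11°  ·
  (1,3): δ = 58.47°  ·
  (1,4): δ = 5.07°  ✓
  (1,5): δ = 60.91°  ·
  (2,3): δ = 100.37°  ·
  (2,4): δ = 36.83°  ·
  (2,5): δ = 19.01°  ·
  (3,4): δ = 116.46°  ·
  (3,5): δ = 60.62°  ·
  (4,5): δ = 124.16°  ·
antipodal pairs: 2

count = 2; pairs: (0,3), (1,4)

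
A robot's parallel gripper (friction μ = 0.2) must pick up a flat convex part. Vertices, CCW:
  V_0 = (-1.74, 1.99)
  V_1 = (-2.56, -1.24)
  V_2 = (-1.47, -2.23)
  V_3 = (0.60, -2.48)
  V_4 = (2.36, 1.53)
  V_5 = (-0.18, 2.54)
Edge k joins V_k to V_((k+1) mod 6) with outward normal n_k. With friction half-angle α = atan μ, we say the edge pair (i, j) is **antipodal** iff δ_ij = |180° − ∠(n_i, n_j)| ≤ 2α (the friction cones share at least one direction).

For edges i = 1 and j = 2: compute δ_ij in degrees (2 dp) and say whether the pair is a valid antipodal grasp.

α = atan 0.2 = 11.31°;  2α = 22.62°
edge 1: e_1 = (+1.09, -0.99);  n_1 = (-0.6723, -0.7402)
edge 2: e_2 = (+2.07, -0.25);  n_2 = (-0.1199, -0.9928)
∠(n_1, n_2) = 35.36°
δ = |180° − 35.36°| = 144.64°
144.64° > 2α = 22.62°  →  invalid

δ = 144.64°, invalid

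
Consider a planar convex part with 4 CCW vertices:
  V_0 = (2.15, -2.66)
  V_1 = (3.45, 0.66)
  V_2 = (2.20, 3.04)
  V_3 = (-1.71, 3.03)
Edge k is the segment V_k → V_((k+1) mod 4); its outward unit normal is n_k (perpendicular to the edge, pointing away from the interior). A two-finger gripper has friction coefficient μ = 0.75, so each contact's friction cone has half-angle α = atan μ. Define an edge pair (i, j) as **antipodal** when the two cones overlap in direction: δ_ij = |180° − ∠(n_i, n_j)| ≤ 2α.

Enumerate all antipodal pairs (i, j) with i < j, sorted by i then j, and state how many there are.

α = atan 0.75 = 36.87°;  2α = 73.74°
n_0 = (+0.9312, -0.3646)
n_1 = (+0.8853, +0.4650)
n_2 = (-0.0026, +1.0000)
n_3 = (-0.8275, -0.5614)
  (0,1): δ = 130.91°  ·
  (0,2): δ = 68.47°  ✓
  (0,3): δ = 55.54°  ✓
  (1,2): δ = 117.56°  ·
  (1,3): δ = 6.44°  ✓
  (2,3): δ = 55.99°  ✓
antipodal pairs: 4

count = 4; pairs: (0,2), (0,3), (1,3), (2,3)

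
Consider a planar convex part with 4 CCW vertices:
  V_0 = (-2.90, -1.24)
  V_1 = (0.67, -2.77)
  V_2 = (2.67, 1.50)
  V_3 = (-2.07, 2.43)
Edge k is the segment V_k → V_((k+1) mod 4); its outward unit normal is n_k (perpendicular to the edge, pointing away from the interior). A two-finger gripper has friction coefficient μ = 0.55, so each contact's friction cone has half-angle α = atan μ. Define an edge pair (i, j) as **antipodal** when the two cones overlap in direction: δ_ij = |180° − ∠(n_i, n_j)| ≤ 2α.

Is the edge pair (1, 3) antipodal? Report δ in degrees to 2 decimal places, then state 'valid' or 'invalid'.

α = atan 0.55 = 28.81°;  2α = 57.62°
edge 1: e_1 = (+2.00, +4.27);  n_1 = (+0.9056, -0.4242)
edge 3: e_3 = (-0.83, -3.67);  n_3 = (-0.9754, +0.2206)
∠(n_1, n_3) = 167.65°
δ = |180° − 167.65°| = 12.35°
12.35° ≤ 2α = 57.62°  →  valid

δ = 12.35°, valid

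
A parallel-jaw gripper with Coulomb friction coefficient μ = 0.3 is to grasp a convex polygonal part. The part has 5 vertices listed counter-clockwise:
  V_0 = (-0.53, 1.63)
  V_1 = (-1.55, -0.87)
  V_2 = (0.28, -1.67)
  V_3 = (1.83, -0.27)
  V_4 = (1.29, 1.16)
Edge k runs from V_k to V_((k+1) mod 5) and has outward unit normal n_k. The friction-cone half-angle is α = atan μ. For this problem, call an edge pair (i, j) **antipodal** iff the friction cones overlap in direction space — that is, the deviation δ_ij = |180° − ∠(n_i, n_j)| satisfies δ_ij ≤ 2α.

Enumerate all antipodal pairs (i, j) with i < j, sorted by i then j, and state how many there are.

count = 2; pairs: (0,2), (1,4)

α = atan 0.3 = 16.70°;  2α = 33.40°
n_0 = (-0.9259, +0.3778)
n_1 = (-0.4006, -0.9163)
n_2 = (+0.6703, -0.7421)
n_3 = (+0.9355, +0.3533)
n_4 = (+0.2500, +0.9682)
  (0,1): δ = 91.42°  ·
  (0,2): δ = 25.72°  ✓
  (0,3): δ = 42.88°  ·
  (0,4): δ = 97.72°  ·
  (1,2): δ = 114.30°  ·
  (1,3): δ = 45.70°  ·
  (1,4): δ = 9.13°  ✓
  (2,3): δ = 111.40°  ·
  (2,4): δ = 56.57°  ·
  (3,4): δ = 125.17°  ·
antipodal pairs: 2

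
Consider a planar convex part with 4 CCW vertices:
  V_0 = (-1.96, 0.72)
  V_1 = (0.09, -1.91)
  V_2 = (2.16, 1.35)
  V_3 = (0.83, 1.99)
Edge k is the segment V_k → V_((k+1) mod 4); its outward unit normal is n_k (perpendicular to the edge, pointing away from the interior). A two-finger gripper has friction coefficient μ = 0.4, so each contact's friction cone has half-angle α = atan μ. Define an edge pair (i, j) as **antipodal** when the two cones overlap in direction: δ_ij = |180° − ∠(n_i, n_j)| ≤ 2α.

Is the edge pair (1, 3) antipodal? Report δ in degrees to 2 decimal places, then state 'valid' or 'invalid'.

δ = 33.11°, valid

α = atan 0.4 = 21.80°;  2α = 43.60°
edge 1: e_1 = (+2.07, +3.26);  n_1 = (+0.8442, -0.5360)
edge 3: e_3 = (-2.79, -1.27);  n_3 = (-0.4143, +0.9101)
∠(n_1, n_3) = 146.89°
δ = |180° − 146.89°| = 33.11°
33.11° ≤ 2α = 43.60°  →  valid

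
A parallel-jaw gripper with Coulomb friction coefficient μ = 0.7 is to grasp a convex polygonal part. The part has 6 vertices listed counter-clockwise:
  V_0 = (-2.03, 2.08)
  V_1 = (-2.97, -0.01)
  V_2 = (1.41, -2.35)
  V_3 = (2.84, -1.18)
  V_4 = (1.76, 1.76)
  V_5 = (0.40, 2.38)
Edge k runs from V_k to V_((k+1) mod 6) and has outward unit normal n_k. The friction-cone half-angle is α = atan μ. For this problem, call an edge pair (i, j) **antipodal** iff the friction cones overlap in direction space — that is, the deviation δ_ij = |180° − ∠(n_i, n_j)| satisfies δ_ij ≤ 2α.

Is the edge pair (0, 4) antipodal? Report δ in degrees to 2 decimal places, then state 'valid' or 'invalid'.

α = atan 0.7 = 34.99°;  2α = 69.98°
edge 0: e_0 = (-0.94, -2.09);  n_0 = (-0.9120, +0.4102)
edge 4: e_4 = (-1.36, +0.62);  n_4 = (+0.4148, +0.9099)
∠(n_0, n_4) = 90.29°
δ = |180° − 90.29°| = 89.71°
89.71° > 2α = 69.98°  →  invalid

δ = 89.71°, invalid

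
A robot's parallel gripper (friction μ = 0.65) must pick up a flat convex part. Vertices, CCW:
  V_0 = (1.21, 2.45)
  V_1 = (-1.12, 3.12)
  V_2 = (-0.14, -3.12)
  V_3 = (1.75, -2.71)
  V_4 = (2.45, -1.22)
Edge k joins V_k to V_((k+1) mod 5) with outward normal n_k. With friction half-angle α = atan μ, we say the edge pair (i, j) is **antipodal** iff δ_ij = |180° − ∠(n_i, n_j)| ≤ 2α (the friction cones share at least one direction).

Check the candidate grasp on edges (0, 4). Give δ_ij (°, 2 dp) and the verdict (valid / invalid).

δ = 124.71°, invalid

α = atan 0.65 = 33.02°;  2α = 66.05°
edge 0: e_0 = (-2.33, +0.67);  n_0 = (+0.2764, +0.9611)
edge 4: e_4 = (-1.24, +3.67);  n_4 = (+0.9474, +0.3201)
∠(n_0, n_4) = 55.29°
δ = |180° − 55.29°| = 124.71°
124.71° > 2α = 66.05°  →  invalid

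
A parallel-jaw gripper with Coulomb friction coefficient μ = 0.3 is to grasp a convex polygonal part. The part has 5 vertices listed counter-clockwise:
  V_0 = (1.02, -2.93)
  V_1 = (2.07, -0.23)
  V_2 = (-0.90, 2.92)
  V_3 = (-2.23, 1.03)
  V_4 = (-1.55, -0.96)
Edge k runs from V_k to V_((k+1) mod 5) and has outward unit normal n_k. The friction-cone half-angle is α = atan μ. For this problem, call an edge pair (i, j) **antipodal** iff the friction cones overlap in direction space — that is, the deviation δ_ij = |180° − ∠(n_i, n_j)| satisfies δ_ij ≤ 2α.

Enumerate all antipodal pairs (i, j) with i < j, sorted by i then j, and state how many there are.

α = atan 0.3 = 16.70°;  2α = 33.40°
n_0 = (+0.9320, -0.3624)
n_1 = (+0.7276, +0.6860)
n_2 = (-0.8178, +0.5755)
n_3 = (-0.9463, -0.3234)
n_4 = (-0.6084, -0.7937)
  (0,1): δ = 115.43°  ·
  (0,2): δ = 13.88°  ✓
  (0,3): δ = 40.12°  ·
  (0,4): δ = 73.78°  ·
  (1,2): δ = 78.45°  ·
  (1,3): δ = 24.45°  ✓
  (1,4): δ = 9.21°  ✓
  (2,3): δ = 126.00°  ·
  (2,4): δ = 92.34°  ·
  (3,4): δ = 146.34°  ·
antipodal pairs: 3

count = 3; pairs: (0,2), (1,3), (1,4)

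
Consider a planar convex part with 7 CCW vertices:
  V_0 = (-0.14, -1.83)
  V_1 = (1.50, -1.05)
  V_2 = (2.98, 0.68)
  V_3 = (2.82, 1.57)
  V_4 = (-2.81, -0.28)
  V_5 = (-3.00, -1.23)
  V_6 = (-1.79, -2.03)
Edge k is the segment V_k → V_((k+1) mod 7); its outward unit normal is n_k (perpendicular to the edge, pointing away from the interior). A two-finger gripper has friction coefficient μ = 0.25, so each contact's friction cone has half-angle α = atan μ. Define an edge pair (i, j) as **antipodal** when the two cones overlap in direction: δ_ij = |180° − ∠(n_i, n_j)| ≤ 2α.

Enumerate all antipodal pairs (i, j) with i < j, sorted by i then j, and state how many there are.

α = atan 0.25 = 14.04°;  2α = 28.07°
n_0 = (+0.4295, -0.9031)
n_1 = (+0.7599, -0.6501)
n_2 = (+0.9842, +0.1769)
n_3 = (-0.3122, +0.9500)
n_4 = (-0.9806, +0.1961)
n_5 = (-0.5515, -0.8342)
n_6 = (+0.1203, -0.9927)
  (0,1): δ = 155.98°  ·
  (0,2): δ = 105.24°  ·
  (0,3): δ = 7.25°  ✓
  (0,4): δ = 53.25°  ·
  (0,5): δ = 121.09°  ·
  (0,6): δ = 161.48°  ·
  (1,2): δ = 129.26°  ·
  (1,3): δ = 31.26°  ·
  (1,4): δ = 29.24°  ·
  (1,5): δ = 97.08°  ·
  (1,6): δ = 137.46°  ·
  (2,3): δ = 82.00°  ·
  (2,4): δ = 21.50°  ✓
  (2,5): δ = 46.34°  ·
  (2,6): δ = 86.72°  ·
  (3,4): δ = 119.50°  ·
  (3,5): δ = 51.66°  ·
  (3,6): δ = 11.28°  ✓
  (4,5): δ = 112.16°  ·
  (4,6): δ = 71.78°  ·
  (5,6): δ = 139.62°  ·
antipodal pairs: 3

count = 3; pairs: (0,3), (2,4), (3,6)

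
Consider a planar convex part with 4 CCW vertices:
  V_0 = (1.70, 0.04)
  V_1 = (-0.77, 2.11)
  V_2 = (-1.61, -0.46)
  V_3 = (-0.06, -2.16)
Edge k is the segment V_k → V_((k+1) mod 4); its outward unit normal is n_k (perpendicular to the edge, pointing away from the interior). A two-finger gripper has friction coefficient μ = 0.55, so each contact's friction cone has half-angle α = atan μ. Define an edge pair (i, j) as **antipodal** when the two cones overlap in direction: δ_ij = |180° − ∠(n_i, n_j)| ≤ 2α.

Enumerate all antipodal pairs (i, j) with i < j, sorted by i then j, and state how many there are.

α = atan 0.55 = 28.81°;  2α = 57.62°
n_0 = (+0.6423, +0.7664)
n_1 = (-0.9505, +0.3107)
n_2 = (-0.7390, -0.6738)
n_3 = (+0.7809, -0.6247)
  (0,1): δ = 68.13°  ·
  (0,2): δ = 7.68°  ✓
  (0,3): δ = 91.31°  ·
  (1,2): δ = 119.54°  ·
  (1,3): δ = 20.56°  ✓
  (2,3): δ = 81.02°  ·
antipodal pairs: 2

count = 2; pairs: (0,2), (1,3)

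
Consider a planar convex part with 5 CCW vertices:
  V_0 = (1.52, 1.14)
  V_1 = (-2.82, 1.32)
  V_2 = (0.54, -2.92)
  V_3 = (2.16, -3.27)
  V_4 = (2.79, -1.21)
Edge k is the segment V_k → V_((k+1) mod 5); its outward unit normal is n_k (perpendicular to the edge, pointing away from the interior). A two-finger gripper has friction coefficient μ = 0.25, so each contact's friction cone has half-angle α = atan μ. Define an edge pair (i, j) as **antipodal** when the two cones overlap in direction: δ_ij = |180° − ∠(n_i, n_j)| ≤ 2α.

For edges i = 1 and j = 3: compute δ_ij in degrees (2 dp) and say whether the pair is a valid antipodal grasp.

δ = 55.40°, invalid

α = atan 0.25 = 14.04°;  2α = 28.07°
edge 1: e_1 = (+3.36, -4.24);  n_1 = (-0.7837, -0.6211)
edge 3: e_3 = (+0.63, +2.06);  n_3 = (+0.9563, -0.2925)
∠(n_1, n_3) = 124.60°
δ = |180° − 124.60°| = 55.40°
55.40° > 2α = 28.07°  →  invalid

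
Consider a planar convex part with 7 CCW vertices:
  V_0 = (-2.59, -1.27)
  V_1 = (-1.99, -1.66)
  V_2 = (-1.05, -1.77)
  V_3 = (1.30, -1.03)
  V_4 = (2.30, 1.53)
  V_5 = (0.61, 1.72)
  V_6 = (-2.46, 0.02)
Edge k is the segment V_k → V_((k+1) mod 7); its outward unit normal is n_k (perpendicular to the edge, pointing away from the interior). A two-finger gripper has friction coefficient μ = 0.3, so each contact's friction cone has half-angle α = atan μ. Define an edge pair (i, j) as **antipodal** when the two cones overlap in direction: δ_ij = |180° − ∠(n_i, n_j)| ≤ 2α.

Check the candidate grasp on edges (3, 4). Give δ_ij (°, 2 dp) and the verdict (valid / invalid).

α = atan 0.3 = 16.70°;  2α = 33.40°
edge 3: e_3 = (+1.00, +2.56);  n_3 = (+0.9315, -0.3639)
edge 4: e_4 = (-1.69, +0.19);  n_4 = (+0.1117, +0.9937)
∠(n_3, n_4) = 104.92°
δ = |180° − 104.92°| = 75.08°
75.08° > 2α = 33.40°  →  invalid

δ = 75.08°, invalid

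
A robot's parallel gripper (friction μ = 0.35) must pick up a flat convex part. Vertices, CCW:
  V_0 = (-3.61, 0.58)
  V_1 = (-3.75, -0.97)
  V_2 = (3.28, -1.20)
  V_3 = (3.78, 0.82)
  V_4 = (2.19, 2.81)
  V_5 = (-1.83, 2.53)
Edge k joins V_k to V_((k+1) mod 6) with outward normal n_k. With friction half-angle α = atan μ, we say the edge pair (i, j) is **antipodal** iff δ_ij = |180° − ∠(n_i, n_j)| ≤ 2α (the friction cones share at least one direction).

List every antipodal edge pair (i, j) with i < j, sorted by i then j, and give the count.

α = atan 0.35 = 19.29°;  2α = 38.58°
n_0 = (-0.9959, +0.0900)
n_1 = (-0.0327, -0.9995)
n_2 = (+0.9707, -0.2403)
n_3 = (+0.7813, +0.6242)
n_4 = (-0.0695, +0.9976)
n_5 = (-0.7386, +0.6742)
  (0,1): δ = 86.71°  ·
  (0,2): δ = 8.74°  ✓
  (0,3): δ = 43.79°  ·
  (0,4): δ = 99.15°  ·
  (0,5): δ = 142.77°  ·
  (1,2): δ = 102.03°  ·
  (1,3): δ = 49.50°  ·
  (1,4): δ = 5.86°  ✓
  (1,5): δ = 49.48°  ·
  (2,3): δ = 127.47°  ·
  (2,4): δ = 72.11°  ·
  (2,5): δ = 28.49°  ✓
  (3,4): δ = 124.64°  ·
  (3,5): δ = 81.02°  ·
  (4,5): δ = 136.37°  ·
antipodal pairs: 3

count = 3; pairs: (0,2), (1,4), (2,5)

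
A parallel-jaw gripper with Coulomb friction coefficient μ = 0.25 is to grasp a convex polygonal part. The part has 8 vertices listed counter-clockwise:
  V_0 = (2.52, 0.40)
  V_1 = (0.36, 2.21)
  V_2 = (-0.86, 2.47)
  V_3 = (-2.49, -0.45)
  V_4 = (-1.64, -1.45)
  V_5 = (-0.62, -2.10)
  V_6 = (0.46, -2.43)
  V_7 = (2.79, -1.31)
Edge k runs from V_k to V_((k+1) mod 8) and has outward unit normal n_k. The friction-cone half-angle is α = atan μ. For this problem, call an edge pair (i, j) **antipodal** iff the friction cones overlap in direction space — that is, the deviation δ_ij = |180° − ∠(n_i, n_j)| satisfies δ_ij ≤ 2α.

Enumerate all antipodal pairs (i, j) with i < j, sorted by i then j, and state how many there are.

count = 5; pairs: (0,3), (0,4), (0,5), (1,4), (1,5)

α = atan 0.25 = 14.04°;  2α = 28.07°
n_0 = (+0.6423, +0.7665)
n_1 = (+0.2084, +0.9780)
n_2 = (-0.8732, +0.4874)
n_3 = (-0.7619, -0.6476)
n_4 = (-0.5374, -0.8433)
n_5 = (-0.2922, -0.9564)
n_6 = (+0.4332, -0.9013)
n_7 = (+0.9878, +0.1560)
  (0,1): δ = 152.07°  ·
  (0,2): δ = 79.21°  ·
  (0,3): δ = 9.67°  ✓
  (0,4): δ = 7.45°  ✓
  (0,5): δ = 22.97°  ✓
  (0,6): δ = 65.63°  ·
  (0,7): δ = 138.93°  ·
  (1,2): δ = 107.14°  ·
  (1,3): δ = 37.60°  ·
  (1,4): δ = 20.48°  ✓
  (1,5): δ = 4.96°  ✓
  (1,6): δ = 37.70°  ·
  (1,7): δ = 111.00°  ·
  (2,3): δ = 110.46°  ·
  (2,4): δ = 93.34°  ·
  (2,5): δ = 77.82°  ·
  (2,6): δ = 35.16°  ·
  (2,7): δ = 38.14°  ·
  (3,4): δ = 162.87°  ·
  (3,5): δ = 147.36°  ·
  (3,6): δ = 104.69°  ·
  (3,7): δ = 31.39°  ·
  (4,5): δ = 164.48°  ·
  (4,6): δ = 121.82°  ·
  (4,7): δ = 48.52°  ·
  (5,6): δ = 137.34°  ·
  (5,7): δ = 64.04°  ·
  (6,7): δ = 106.70°  ·
antipodal pairs: 5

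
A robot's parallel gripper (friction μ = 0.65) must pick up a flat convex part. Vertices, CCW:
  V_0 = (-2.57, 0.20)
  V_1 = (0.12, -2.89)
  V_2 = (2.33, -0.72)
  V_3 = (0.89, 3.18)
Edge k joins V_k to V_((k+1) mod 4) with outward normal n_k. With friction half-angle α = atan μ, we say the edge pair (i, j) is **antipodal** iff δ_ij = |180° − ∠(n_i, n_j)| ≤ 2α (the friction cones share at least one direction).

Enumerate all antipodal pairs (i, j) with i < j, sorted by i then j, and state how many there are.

α = atan 0.65 = 33.02°;  2α = 66.05°
n_0 = (-0.7542, -0.6566)
n_1 = (+0.7006, -0.7135)
n_2 = (+0.9381, +0.3464)
n_3 = (-0.6526, +0.7577)
  (0,1): δ = 86.56°  ·
  (0,2): δ = 20.78°  ✓
  (0,3): δ = 89.70°  ·
  (1,2): δ = 114.21°  ·
  (1,3): δ = 3.74°  ✓
  (2,3): δ = 69.53°  ·
antipodal pairs: 2

count = 2; pairs: (0,2), (1,3)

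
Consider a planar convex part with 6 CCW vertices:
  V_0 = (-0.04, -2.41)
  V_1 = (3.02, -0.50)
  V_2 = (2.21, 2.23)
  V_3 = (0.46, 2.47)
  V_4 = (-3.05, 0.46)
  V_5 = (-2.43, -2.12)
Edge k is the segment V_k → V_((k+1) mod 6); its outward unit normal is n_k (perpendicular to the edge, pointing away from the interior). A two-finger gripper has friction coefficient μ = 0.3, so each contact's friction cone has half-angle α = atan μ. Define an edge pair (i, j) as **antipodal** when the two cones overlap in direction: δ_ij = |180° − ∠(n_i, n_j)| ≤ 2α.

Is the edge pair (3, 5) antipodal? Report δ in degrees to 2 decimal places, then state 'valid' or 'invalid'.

δ = 36.72°, invalid

α = atan 0.3 = 16.70°;  2α = 33.40°
edge 3: e_3 = (-3.51, -2.01);  n_3 = (-0.4969, +0.8678)
edge 5: e_5 = (+2.39, -0.29);  n_5 = (-0.1205, -0.9927)
∠(n_3, n_5) = 143.28°
δ = |180° − 143.28°| = 36.72°
36.72° > 2α = 33.40°  →  invalid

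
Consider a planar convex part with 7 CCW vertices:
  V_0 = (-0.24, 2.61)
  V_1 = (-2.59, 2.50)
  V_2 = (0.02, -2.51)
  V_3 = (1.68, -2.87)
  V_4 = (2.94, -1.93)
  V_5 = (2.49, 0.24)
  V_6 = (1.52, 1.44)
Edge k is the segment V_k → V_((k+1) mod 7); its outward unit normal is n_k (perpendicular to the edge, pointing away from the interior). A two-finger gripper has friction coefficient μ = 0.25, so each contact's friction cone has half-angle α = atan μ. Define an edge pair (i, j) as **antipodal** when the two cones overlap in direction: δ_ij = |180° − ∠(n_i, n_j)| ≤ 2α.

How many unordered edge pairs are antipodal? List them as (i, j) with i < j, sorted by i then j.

α = atan 0.25 = 14.04°;  2α = 28.07°
n_0 = (-0.0468, +0.9989)
n_1 = (-0.8869, -0.4620)
n_2 = (-0.2119, -0.9773)
n_3 = (+0.5980, -0.8015)
n_4 = (+0.9792, +0.2031)
n_5 = (+0.7777, +0.6286)
n_6 = (+0.5536, +0.8328)
  (0,1): δ = 65.16°  ·
  (0,2): δ = 14.92°  ✓
  (0,3): δ = 34.04°  ·
  (0,4): δ = 99.04°  ·
  (0,5): δ = 126.27°  ·
  (0,6): δ = 143.71°  ·
  (1,2): δ = 129.75°  ·
  (1,3): δ = 80.79°  ·
  (1,4): δ = 15.80°  ✓
  (1,5): δ = 11.43°  ✓
  (1,6): δ = 28.87°  ·
  (2,3): δ = 131.04°  ·
  (2,4): δ = 66.05°  ·
  (2,5): δ = 38.81°  ·
  (2,6): δ = 21.38°  ✓
  (3,4): δ = 115.01°  ·
  (3,5): δ = 87.77°  ·
  (3,6): δ = 70.34°  ·
  (4,5): δ = 152.77°  ·
  (4,6): δ = 135.33°  ·
  (5,6): δ = 162.56°  ·
antipodal pairs: 4

count = 4; pairs: (0,2), (1,4), (1,5), (2,6)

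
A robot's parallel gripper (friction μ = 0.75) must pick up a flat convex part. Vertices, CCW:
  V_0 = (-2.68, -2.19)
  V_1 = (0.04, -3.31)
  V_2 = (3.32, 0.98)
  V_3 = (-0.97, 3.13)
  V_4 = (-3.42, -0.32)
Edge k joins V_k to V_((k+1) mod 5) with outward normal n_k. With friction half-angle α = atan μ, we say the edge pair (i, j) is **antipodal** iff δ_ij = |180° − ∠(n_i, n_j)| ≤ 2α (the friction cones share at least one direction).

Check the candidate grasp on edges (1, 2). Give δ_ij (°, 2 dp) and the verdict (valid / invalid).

δ = 79.22°, invalid

α = atan 0.75 = 36.87°;  2α = 73.74°
edge 1: e_1 = (+3.28, +4.29);  n_1 = (+0.7944, -0.6074)
edge 2: e_2 = (-4.29, +2.15);  n_2 = (+0.4480, +0.8940)
∠(n_1, n_2) = 100.78°
δ = |180° − 100.78°| = 79.22°
79.22° > 2α = 73.74°  →  invalid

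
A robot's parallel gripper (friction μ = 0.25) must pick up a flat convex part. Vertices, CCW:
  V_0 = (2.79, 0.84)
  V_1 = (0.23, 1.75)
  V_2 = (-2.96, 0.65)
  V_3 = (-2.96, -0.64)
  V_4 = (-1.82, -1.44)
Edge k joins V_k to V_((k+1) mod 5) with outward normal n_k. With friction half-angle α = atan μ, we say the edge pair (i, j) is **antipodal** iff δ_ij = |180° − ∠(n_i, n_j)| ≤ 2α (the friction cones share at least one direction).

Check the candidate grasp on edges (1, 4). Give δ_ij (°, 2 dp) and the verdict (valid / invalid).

α = atan 0.25 = 14.04°;  2α = 28.07°
edge 1: e_1 = (-3.19, -1.10);  n_1 = (-0.3260, +0.9454)
edge 4: e_4 = (+4.61, +2.28);  n_4 = (+0.4433, -0.8964)
∠(n_1, n_4) = 172.71°
δ = |180° − 172.71°| = 7.29°
7.29° ≤ 2α = 28.07°  →  valid

δ = 7.29°, valid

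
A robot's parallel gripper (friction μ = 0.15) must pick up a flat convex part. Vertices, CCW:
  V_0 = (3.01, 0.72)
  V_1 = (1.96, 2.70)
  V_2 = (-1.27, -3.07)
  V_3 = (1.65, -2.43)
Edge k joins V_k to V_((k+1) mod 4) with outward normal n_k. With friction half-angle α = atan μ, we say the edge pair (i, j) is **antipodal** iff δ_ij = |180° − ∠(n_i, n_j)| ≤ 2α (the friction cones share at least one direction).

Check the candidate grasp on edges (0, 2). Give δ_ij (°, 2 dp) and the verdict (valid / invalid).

α = atan 0.15 = 8.53°;  2α = 17.06°
edge 0: e_0 = (-1.05, +1.98);  n_0 = (+0.8835, +0.4685)
edge 2: e_2 = (+2.92, +0.64);  n_2 = (+0.2141, -0.9768)
∠(n_0, n_2) = 105.57°
δ = |180° − 105.57°| = 74.43°
74.43° > 2α = 17.06°  →  invalid

δ = 74.43°, invalid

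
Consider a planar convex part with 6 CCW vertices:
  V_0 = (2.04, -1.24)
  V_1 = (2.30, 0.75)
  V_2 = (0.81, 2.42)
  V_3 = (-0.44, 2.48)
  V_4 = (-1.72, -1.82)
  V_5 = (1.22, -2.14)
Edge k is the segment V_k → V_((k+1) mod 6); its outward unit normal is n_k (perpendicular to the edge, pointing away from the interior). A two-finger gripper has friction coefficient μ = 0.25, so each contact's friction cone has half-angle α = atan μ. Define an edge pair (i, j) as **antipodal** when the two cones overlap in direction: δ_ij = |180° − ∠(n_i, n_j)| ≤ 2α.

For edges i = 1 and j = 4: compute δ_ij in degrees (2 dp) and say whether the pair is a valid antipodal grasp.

δ = 42.05°, invalid

α = atan 0.25 = 14.04°;  2α = 28.07°
edge 1: e_1 = (-1.49, +1.67);  n_1 = (+0.7462, +0.6657)
edge 4: e_4 = (+2.94, -0.32);  n_4 = (-0.1082, -0.9941)
∠(n_1, n_4) = 137.95°
δ = |180° − 137.95°| = 42.05°
42.05° > 2α = 28.07°  →  invalid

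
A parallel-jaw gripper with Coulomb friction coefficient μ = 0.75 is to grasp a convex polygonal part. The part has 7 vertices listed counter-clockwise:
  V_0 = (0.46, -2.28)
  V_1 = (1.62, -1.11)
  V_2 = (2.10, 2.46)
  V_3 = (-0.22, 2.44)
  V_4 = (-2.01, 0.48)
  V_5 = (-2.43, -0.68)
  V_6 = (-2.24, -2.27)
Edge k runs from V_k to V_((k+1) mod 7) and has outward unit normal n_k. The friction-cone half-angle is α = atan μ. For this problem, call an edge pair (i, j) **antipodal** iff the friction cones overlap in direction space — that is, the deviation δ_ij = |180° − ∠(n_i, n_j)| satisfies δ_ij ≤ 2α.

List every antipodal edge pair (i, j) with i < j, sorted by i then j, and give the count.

α = atan 0.75 = 36.87°;  2α = 73.74°
n_0 = (+0.7101, -0.7041)
n_1 = (+0.9911, -0.1333)
n_2 = (-0.0086, +1.0000)
n_3 = (-0.7384, +0.6744)
n_4 = (-0.9403, +0.3404)
n_5 = (-0.9929, -0.1187)
n_6 = (-0.0037, -1.0000)
  (0,1): δ = 142.90°  ·
  (0,2): δ = 44.75°  ✓
  (0,3): δ = 2.35°  ✓
  (0,4): δ = 24.85°  ✓
  (0,5): δ = 51.57°  ✓
  (0,6): δ = 134.54°  ·
  (1,2): δ = 81.85°  ·
  (1,3): δ = 34.75°  ✓
  (1,4): δ = 12.25°  ✓
  (1,5): δ = 14.47°  ✓
  (1,6): δ = 97.45°  ·
  (2,3): δ = 132.90°  ·
  (2,4): δ = 110.40°  ·
  (2,5): δ = 83.68°  ·
  (2,6): δ = 0.71°  ✓
  (3,4): δ = 157.50°  ·
  (3,5): δ = 130.78°  ·
  (3,6): δ = 47.81°  ✓
  (4,5): δ = 153.28°  ·
  (4,6): δ = 70.31°  ✓
  (5,6): δ = 97.03°  ·
antipodal pairs: 10

count = 10; pairs: (0,2), (0,3), (0,4), (0,5), (1,3), (1,4), (1,5), (2,6), (3,6), (4,6)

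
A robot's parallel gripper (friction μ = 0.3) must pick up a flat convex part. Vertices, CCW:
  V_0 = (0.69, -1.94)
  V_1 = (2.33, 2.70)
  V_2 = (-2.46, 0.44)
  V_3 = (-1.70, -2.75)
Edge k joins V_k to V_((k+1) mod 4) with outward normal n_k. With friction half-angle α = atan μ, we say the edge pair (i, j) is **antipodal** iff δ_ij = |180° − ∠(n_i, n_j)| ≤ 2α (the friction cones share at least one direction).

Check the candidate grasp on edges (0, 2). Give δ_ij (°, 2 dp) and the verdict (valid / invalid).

δ = 32.87°, valid

α = atan 0.3 = 16.70°;  2α = 33.40°
edge 0: e_0 = (+1.64, +4.64);  n_0 = (+0.9428, -0.3332)
edge 2: e_2 = (+0.76, -3.19);  n_2 = (-0.9728, -0.2318)
∠(n_0, n_2) = 147.13°
δ = |180° − 147.13°| = 32.87°
32.87° ≤ 2α = 33.40°  →  valid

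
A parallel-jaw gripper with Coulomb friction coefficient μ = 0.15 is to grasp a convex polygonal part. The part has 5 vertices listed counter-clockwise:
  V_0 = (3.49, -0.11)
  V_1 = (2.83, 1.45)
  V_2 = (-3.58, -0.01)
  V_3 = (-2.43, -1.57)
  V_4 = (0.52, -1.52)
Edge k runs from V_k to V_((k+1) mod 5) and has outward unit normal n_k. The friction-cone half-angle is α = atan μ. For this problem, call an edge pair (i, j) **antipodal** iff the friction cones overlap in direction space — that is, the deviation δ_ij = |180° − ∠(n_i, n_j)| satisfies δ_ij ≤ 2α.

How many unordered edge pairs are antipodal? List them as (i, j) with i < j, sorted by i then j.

α = atan 0.15 = 8.53°;  2α = 17.06°
n_0 = (+0.9210, +0.3896)
n_1 = (-0.2221, +0.9750)
n_2 = (-0.8049, -0.5934)
n_3 = (+0.0169, -0.9999)
n_4 = (+0.4289, -0.9034)
  (0,1): δ = 100.10°  ·
  (0,2): δ = 13.46°  ✓
  (0,3): δ = 68.04°  ·
  (0,4): δ = 92.46°  ·
  (1,2): δ = 66.43°  ·
  (1,3): δ = 11.86°  ✓
  (1,4): δ = 12.56°  ✓
  (2,3): δ = 125.43°  ·
  (2,4): δ = 101.00°  ·
  (3,4): δ = 155.58°  ·
antipodal pairs: 3

count = 3; pairs: (0,2), (1,3), (1,4)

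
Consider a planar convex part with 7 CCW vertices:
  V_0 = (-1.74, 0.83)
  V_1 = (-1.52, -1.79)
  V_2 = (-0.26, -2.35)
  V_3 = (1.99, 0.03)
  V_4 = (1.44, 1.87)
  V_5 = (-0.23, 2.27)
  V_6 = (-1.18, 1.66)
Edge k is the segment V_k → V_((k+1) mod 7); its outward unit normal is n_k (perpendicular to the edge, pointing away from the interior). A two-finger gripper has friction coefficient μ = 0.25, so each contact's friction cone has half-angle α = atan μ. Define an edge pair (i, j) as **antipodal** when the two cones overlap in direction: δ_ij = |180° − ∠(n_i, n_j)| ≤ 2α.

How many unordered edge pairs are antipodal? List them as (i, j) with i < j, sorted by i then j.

α = atan 0.25 = 14.04°;  2α = 28.07°
n_0 = (-0.9965, -0.0837)
n_1 = (-0.4061, -0.9138)
n_2 = (+0.7267, -0.6870)
n_3 = (+0.9581, +0.2864)
n_4 = (+0.2329, +0.9725)
n_5 = (-0.5403, +0.8415)
n_6 = (-0.8290, +0.5593)
  (0,1): δ = 118.76°  ·
  (0,2): δ = 48.19°  ·
  (0,3): δ = 11.84°  ✓
  (0,4): δ = 71.73°  ·
  (0,5): δ = 117.90°  ·
  (0,6): δ = 141.19°  ·
  (1,2): δ = 109.43°  ·
  (1,3): δ = 49.40°  ·
  (1,4): δ = 10.49°  ✓
  (1,5): δ = 56.67°  ·
  (1,6): δ = 79.95°  ·
  (2,3): δ = 119.97°  ·
  (2,4): δ = 60.08°  ·
  (2,5): δ = 13.90°  ✓
  (2,6): δ = 9.38°  ✓
  (3,4): δ = 120.11°  ·
  (3,5): δ = 73.94°  ·
  (3,6): δ = 50.65°  ·
  (4,5): δ = 133.83°  ·
  (4,6): δ = 110.54°  ·
  (5,6): δ = 156.71°  ·
antipodal pairs: 4

count = 4; pairs: (0,3), (1,4), (2,5), (2,6)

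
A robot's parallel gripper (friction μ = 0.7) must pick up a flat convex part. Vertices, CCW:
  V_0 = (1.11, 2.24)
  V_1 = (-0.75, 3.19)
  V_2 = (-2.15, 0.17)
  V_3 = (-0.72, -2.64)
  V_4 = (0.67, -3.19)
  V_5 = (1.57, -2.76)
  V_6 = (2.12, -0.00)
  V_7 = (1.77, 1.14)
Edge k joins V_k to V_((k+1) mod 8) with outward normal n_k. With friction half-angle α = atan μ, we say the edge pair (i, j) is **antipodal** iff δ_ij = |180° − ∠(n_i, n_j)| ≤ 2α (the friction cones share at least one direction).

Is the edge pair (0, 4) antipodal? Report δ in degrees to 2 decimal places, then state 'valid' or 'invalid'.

δ = 52.59°, valid

α = atan 0.7 = 34.99°;  2α = 69.98°
edge 0: e_0 = (-1.86, +0.95);  n_0 = (+0.4549, +0.8906)
edge 4: e_4 = (+0.90, +0.43);  n_4 = (+0.4311, -0.9023)
∠(n_0, n_4) = 127.41°
δ = |180° − 127.41°| = 52.59°
52.59° ≤ 2α = 69.98°  →  valid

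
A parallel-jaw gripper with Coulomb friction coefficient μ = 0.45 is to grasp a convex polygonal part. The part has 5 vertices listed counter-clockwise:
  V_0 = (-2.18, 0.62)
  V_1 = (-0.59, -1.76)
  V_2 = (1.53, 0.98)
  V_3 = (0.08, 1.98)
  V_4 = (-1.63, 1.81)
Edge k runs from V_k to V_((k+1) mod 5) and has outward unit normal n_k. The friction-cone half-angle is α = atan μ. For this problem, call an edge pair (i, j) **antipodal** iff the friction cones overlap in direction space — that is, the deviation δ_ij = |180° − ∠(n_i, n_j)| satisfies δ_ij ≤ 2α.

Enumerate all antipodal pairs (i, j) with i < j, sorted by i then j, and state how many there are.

count = 3; pairs: (0,2), (1,3), (1,4)

α = atan 0.45 = 24.23°;  2α = 48.46°
n_0 = (-0.8315, -0.5555)
n_1 = (+0.7909, -0.6119)
n_2 = (+0.5677, +0.8232)
n_3 = (-0.0989, +0.9951)
n_4 = (-0.9077, +0.4195)
  (0,1): δ = 71.48°  ·
  (0,2): δ = 21.66°  ✓
  (0,3): δ = 61.93°  ·
  (0,4): δ = 121.45°  ·
  (1,2): δ = 86.86°  ·
  (1,3): δ = 46.59°  ✓
  (1,4): δ = 12.92°  ✓
  (2,3): δ = 139.73°  ·
  (2,4): δ = 80.21°  ·
  (3,4): δ = 120.48°  ·
antipodal pairs: 3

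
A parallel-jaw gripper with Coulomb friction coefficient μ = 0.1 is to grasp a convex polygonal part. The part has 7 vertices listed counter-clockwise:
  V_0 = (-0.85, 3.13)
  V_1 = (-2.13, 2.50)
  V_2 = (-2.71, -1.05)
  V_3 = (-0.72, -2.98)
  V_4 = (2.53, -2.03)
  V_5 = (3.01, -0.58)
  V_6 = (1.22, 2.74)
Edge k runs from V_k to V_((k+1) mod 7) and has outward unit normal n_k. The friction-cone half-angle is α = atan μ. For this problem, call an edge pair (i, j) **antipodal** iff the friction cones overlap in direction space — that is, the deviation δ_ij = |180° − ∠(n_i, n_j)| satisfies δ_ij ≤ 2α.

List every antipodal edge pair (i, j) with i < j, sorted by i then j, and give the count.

α = atan 0.1 = 5.71°;  2α = 11.42°
n_0 = (-0.4416, +0.8972)
n_1 = (-0.9869, +0.1612)
n_2 = (-0.6962, -0.7178)
n_3 = (+0.2806, -0.9598)
n_4 = (+0.9493, -0.3143)
n_5 = (+0.8802, +0.4746)
n_6 = (+0.1851, +0.9827)
  (0,1): δ = 125.48°  ·
  (0,2): δ = 70.33°  ·
  (0,3): δ = 9.91°  ✓
  (0,4): δ = 45.48°  ·
  (0,5): δ = 92.13°  ·
  (0,6): δ = 143.12°  ·
  (1,2): δ = 124.84°  ·
  (1,3): δ = 64.43°  ·
  (1,4): δ = 9.04°  ✓
  (1,5): δ = 37.61°  ·
  (1,6): δ = 88.61°  ·
  (2,3): δ = 119.58°  ·
  (2,4): δ = 64.19°  ·
  (2,5): δ = 17.55°  ·
  (2,6): δ = 33.45°  ·
  (3,4): δ = 124.61°  ·
  (3,5): δ = 77.96°  ·
  (3,6): δ = 26.96°  ·
  (4,5): δ = 133.35°  ·
  (4,6): δ = 82.35°  ·
  (5,6): δ = 129.00°  ·
antipodal pairs: 2

count = 2; pairs: (0,3), (1,4)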